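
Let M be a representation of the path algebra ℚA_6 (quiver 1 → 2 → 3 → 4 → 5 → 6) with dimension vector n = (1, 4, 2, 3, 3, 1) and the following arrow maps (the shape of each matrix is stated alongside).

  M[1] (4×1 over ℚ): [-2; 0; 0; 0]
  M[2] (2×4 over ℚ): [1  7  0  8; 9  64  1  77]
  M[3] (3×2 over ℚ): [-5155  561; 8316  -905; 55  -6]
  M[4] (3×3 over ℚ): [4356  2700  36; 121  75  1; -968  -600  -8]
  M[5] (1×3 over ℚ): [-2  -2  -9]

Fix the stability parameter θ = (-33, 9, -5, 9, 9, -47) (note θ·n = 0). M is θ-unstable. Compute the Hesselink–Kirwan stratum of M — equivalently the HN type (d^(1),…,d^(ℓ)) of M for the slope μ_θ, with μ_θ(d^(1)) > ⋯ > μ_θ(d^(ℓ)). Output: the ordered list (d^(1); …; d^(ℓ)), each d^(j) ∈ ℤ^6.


Interval decomposition of M: I[1,4], I[2,2]^2, I[2,4], I[4,6], I[5,5]^2.
HN type (ℓ=4): μ^(1)=9; μ^(2)=2; μ^(3)=-29/3; μ^(4)=-33

((0, 2, 0, 2, 2, 0); (0, 2, 2, 0, 0, 0); (0, 0, 0, 1, 1, 1); (1, 0, 0, 0, 0, 0))


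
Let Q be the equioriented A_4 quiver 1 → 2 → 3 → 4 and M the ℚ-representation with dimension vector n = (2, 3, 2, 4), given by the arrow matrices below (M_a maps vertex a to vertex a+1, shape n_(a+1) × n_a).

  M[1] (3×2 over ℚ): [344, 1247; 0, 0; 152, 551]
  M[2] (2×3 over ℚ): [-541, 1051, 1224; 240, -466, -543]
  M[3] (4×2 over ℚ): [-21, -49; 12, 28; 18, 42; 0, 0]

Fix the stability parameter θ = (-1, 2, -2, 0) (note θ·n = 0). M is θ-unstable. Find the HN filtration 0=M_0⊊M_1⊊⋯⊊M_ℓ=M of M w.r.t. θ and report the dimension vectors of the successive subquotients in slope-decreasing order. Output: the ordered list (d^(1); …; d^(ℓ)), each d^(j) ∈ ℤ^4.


Via rank(M_{q-1}∘⋯∘M_p): M ≅ I[1,1], I[1,3], I[2,2], I[2,4], I[4,4]^3.
μ_θ-semistable layers: μ^(1)=2; μ^(2)=0; μ^(3)=-1

((0, 1, 0, 0); (0, 2, 2, 4); (2, 0, 0, 0))


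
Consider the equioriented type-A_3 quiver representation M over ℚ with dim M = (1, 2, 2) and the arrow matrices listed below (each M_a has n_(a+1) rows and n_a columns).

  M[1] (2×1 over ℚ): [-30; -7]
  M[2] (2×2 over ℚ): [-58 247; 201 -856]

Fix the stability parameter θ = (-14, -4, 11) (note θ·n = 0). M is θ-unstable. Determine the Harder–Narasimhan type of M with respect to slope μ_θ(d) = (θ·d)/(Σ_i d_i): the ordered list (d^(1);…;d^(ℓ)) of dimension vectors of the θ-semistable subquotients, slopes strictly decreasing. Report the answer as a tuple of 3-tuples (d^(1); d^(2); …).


Barcode: M ≅ I[1,3], I[2,3]. HN layers by μ_θ (3 steps, strictly decreasing):
  μ^(1)=11; μ^(2)=-4; μ^(3)=-14

((0, 0, 2); (0, 2, 0); (1, 0, 0))


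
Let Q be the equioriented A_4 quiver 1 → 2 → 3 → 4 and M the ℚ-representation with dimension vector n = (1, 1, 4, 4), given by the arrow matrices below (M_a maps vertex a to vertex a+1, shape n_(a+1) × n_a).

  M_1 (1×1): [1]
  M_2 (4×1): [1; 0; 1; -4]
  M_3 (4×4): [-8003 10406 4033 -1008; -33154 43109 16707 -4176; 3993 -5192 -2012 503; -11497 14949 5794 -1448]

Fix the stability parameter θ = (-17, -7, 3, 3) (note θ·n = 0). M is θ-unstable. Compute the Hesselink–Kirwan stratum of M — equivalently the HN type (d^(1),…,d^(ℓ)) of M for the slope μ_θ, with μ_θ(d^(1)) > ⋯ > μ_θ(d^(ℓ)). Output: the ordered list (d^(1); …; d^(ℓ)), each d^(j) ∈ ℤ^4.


Barcode: M ≅ I[1,4], I[3,3], I[3,4]^2, I[4,4]. HN layers by μ_θ (3 steps, strictly decreasing):
  μ^(1)=3; μ^(2)=-7; μ^(3)=-17

((0, 0, 4, 4); (0, 1, 0, 0); (1, 0, 0, 0))


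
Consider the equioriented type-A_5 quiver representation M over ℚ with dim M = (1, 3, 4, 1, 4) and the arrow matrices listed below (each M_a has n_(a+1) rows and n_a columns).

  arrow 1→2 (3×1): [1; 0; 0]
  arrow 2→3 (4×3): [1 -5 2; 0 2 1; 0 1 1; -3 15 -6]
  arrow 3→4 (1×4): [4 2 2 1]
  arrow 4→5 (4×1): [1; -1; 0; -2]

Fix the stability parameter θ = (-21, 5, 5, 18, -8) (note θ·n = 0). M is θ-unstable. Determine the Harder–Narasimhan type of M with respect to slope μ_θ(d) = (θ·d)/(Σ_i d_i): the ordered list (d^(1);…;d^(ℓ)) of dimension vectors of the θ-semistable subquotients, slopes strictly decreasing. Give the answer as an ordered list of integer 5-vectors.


Via rank(M_{q-1}∘⋯∘M_p): M ≅ I[1,5], I[2,3]^2, I[3,3], I[5,5]^3.
μ_θ-semistable layers: μ^(1)=5; μ^(2)=-8; μ^(3)=-21

((0, 3, 4, 1, 1); (0, 0, 0, 0, 3); (1, 0, 0, 0, 0))


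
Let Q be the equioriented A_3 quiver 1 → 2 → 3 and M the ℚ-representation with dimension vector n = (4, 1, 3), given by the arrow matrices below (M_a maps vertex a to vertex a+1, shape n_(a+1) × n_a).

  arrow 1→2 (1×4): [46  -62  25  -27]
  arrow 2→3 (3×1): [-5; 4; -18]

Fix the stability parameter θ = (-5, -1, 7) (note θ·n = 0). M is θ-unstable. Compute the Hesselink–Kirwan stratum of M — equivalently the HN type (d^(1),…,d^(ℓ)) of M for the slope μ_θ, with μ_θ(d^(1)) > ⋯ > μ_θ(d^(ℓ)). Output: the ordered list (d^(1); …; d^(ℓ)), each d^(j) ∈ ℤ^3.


Barcode: M ≅ I[1,1]^3, I[1,3], I[3,3]^2. HN layers by μ_θ (3 steps, strictly decreasing):
  μ^(1)=7; μ^(2)=-1; μ^(3)=-5

((0, 0, 3); (0, 1, 0); (4, 0, 0))


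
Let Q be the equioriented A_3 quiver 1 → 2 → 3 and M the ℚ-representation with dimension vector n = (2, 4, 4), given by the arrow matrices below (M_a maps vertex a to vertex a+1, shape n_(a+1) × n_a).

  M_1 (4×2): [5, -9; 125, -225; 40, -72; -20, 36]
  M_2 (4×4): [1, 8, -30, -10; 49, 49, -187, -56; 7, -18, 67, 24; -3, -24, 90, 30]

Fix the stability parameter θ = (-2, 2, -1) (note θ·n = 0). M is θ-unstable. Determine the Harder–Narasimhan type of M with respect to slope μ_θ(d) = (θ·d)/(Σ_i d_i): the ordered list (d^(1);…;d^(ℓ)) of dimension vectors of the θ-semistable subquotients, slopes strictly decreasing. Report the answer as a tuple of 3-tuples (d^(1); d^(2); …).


Via rank(M_{q-1}∘⋯∘M_p): M ≅ I[1,1], I[1,3], I[2,2], I[2,3]^2, I[3,3].
μ_θ-semistable layers: μ^(1)=2; μ^(2)=1/2; μ^(3)=-1; μ^(4)=-2

((0, 1, 0); (0, 3, 3); (0, 0, 1); (2, 0, 0))


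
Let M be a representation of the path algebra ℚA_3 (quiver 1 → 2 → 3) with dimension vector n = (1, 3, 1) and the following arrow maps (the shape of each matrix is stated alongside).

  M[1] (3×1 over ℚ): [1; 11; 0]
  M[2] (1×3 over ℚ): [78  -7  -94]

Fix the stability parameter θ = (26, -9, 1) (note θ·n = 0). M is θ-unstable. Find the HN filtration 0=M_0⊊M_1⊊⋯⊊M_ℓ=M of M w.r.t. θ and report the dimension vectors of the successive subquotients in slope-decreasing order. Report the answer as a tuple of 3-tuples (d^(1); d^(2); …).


Barcode: M ≅ I[1,3], I[2,2]^2. HN layers by μ_θ (2 steps, strictly decreasing):
  μ^(1)=6; μ^(2)=-9

((1, 1, 1); (0, 2, 0))


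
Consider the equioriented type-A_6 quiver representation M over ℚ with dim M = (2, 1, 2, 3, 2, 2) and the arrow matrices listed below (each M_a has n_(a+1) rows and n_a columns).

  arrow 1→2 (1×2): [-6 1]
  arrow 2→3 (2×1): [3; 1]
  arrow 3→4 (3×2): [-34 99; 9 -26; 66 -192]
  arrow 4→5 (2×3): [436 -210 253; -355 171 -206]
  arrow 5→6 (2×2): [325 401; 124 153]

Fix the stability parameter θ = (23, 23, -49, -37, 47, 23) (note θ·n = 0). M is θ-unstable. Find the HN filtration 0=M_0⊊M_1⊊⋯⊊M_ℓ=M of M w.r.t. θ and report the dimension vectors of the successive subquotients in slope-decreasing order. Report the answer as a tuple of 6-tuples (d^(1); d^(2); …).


Via rank(M_{q-1}∘⋯∘M_p): M ≅ I[1,1], I[1,4], I[3,6], I[4,6].
μ_θ-semistable layers: μ^(1)=35; μ^(2)=23; μ^(3)=-10; μ^(4)=-37; μ^(5)=-49

((0, 0, 0, 0, 2, 2); (1, 0, 0, 0, 0, 0); (1, 1, 1, 1, 0, 0); (0, 0, 0, 2, 0, 0); (0, 0, 1, 0, 0, 0))


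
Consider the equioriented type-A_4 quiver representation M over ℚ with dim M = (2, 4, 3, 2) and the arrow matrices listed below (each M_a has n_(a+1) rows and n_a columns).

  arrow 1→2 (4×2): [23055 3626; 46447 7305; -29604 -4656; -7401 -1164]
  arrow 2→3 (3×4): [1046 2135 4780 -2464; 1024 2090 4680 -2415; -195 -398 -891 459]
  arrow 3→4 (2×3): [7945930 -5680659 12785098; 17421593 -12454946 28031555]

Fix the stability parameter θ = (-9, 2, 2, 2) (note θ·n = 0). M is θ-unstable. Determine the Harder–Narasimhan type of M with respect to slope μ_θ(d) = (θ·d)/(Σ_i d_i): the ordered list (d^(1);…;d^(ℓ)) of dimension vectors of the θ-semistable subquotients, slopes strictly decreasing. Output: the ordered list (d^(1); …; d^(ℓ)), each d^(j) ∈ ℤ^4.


Barcode: M ≅ I[1,4]^2, I[2,2], I[2,3]. HN layers by μ_θ (2 steps, strictly decreasing):
  μ^(1)=2; μ^(2)=-9

((0, 4, 3, 2); (2, 0, 0, 0))


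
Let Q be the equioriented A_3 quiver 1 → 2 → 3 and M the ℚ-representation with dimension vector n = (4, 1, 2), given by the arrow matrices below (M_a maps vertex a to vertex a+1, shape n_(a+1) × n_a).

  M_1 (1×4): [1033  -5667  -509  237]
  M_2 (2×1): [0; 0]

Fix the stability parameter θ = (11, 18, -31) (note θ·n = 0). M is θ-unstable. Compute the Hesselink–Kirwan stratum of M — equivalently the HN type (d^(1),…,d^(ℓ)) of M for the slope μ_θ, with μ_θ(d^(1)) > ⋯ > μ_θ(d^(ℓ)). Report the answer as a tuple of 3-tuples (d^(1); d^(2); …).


Barcode: M ≅ I[1,1]^3, I[1,2], I[3,3]^2. HN layers by μ_θ (3 steps, strictly decreasing):
  μ^(1)=18; μ^(2)=11; μ^(3)=-31

((0, 1, 0); (4, 0, 0); (0, 0, 2))


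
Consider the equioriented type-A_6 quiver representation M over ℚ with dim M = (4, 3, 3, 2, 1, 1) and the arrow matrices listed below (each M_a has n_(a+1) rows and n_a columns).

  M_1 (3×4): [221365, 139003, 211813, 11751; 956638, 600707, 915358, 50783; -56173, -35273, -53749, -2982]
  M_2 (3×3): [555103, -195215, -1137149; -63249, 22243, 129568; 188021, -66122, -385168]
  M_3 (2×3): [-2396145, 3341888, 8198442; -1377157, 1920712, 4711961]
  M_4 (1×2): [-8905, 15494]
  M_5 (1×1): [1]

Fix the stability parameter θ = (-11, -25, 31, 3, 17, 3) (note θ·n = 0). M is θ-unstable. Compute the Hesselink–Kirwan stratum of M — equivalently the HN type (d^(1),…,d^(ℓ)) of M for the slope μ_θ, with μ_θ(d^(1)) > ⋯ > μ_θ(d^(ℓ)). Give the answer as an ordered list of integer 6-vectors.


Barcode: M ≅ I[1,1], I[1,3], I[1,4], I[1,6]. HN layers by μ_θ (5 steps, strictly decreasing):
  μ^(1)=31; μ^(2)=17; μ^(3)=27/2; μ^(4)=-11; μ^(5)=-18

((0, 0, 1, 0, 0, 0); (0, 0, 1, 1, 0, 0); (0, 0, 1, 1, 1, 1); (1, 0, 0, 0, 0, 0); (3, 3, 0, 0, 0, 0))


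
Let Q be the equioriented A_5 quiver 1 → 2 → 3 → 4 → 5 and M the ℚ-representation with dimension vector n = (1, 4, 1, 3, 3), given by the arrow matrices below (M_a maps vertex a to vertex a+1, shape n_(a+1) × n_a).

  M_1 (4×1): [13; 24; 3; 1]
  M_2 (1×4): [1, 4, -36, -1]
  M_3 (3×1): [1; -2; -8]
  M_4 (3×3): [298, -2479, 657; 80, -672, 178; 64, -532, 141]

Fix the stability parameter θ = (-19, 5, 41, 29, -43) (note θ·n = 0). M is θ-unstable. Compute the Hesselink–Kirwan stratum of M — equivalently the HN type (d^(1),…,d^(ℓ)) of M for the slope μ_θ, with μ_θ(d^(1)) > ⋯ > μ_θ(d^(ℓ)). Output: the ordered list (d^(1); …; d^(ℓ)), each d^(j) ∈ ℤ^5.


Barcode: M ≅ I[1,2], I[2,2]^2, I[2,4], I[4,5]^2, I[5,5]. HN layers by μ_θ (5 steps, strictly decreasing):
  μ^(1)=35; μ^(2)=5; μ^(3)=-7; μ^(4)=-19; μ^(5)=-43

((0, 0, 1, 1, 0); (0, 4, 0, 0, 0); (0, 0, 0, 2, 2); (1, 0, 0, 0, 0); (0, 0, 0, 0, 1))


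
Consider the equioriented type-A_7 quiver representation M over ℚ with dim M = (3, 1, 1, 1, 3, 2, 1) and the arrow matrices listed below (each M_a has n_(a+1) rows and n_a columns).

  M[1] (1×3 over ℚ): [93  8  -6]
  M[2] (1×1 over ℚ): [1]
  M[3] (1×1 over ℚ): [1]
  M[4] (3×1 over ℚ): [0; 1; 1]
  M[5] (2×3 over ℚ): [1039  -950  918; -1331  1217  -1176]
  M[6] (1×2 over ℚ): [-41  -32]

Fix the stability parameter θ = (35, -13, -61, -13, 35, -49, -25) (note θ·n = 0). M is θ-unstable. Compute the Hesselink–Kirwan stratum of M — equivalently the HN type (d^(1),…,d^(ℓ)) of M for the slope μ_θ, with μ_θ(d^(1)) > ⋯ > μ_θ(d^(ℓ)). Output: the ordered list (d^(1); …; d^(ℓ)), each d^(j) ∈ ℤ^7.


Barcode: M ≅ I[1,1]^2, I[1,6], I[5,5], I[5,7]. HN layers by μ_θ (3 steps, strictly decreasing):
  μ^(1)=35; μ^(2)=-7; μ^(3)=-13

((2, 0, 0, 0, 1, 0, 0); (0, 0, 0, 0, 1, 1, 0); (1, 1, 1, 1, 1, 1, 1))


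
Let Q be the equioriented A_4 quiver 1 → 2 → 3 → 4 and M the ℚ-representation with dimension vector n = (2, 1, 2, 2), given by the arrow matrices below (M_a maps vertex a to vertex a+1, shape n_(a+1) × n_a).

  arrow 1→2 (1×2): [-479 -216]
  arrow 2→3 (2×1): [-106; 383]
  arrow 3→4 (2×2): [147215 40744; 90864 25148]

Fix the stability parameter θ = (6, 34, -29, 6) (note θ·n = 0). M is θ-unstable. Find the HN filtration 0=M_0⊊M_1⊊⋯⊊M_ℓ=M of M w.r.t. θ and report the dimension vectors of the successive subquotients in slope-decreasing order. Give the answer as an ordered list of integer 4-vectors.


Interval decomposition of M: I[1,1], I[1,4], I[3,4].
HN type (ℓ=3): μ^(1)=6; μ^(2)=11/3; μ^(3)=-29

((1, 0, 0, 2); (1, 1, 1, 0); (0, 0, 1, 0))


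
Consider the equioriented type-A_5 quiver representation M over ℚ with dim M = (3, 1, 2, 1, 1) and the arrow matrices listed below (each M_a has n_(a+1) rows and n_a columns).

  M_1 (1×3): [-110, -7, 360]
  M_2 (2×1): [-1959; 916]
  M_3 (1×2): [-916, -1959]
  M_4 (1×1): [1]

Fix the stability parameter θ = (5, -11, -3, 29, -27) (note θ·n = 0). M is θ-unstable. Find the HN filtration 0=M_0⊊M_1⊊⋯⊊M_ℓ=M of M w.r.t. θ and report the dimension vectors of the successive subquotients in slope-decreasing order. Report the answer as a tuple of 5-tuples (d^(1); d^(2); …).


Interval decomposition of M: I[1,1]^2, I[1,3], I[3,5].
HN type (ℓ=3): μ^(1)=5; μ^(2)=1; μ^(3)=-3

((2, 0, 0, 0, 0); (0, 0, 0, 1, 1); (1, 1, 2, 0, 0))


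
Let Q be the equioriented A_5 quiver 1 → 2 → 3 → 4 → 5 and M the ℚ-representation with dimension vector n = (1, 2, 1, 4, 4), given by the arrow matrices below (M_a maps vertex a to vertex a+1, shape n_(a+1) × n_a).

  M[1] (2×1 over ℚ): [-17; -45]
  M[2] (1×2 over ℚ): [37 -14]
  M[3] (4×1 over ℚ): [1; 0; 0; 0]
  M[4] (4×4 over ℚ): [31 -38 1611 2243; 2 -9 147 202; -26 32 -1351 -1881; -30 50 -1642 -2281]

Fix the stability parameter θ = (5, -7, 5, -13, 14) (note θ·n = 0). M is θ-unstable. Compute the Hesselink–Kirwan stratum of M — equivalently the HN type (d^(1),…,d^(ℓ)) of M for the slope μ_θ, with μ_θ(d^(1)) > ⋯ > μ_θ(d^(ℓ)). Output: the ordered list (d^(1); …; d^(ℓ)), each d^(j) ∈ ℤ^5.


Via rank(M_{q-1}∘⋯∘M_p): M ≅ I[1,5], I[2,2], I[4,5]^3.
μ_θ-semistable layers: μ^(1)=14; μ^(2)=-5/2; μ^(3)=-7; μ^(4)=-13

((0, 0, 0, 0, 4); (1, 1, 1, 1, 0); (0, 1, 0, 0, 0); (0, 0, 0, 3, 0))


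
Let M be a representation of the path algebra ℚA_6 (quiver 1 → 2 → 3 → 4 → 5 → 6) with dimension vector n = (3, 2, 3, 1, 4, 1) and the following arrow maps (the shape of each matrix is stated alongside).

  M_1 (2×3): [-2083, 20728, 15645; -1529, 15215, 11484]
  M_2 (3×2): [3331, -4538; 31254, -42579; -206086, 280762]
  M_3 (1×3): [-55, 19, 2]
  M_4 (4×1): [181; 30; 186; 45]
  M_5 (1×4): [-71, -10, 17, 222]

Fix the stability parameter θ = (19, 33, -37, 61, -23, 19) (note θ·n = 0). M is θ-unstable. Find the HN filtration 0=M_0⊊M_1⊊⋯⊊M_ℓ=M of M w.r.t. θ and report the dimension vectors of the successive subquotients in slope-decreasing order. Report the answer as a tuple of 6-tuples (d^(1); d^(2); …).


Barcode: M ≅ I[1,1], I[1,3], I[1,6], I[3,3], I[5,5]^3. HN layers by μ_θ (4 steps, strictly decreasing):
  μ^(1)=19; μ^(2)=5; μ^(3)=-23; μ^(4)=-37

((1, 0, 0, 1, 1, 1); (2, 2, 2, 0, 0, 0); (0, 0, 0, 0, 3, 0); (0, 0, 1, 0, 0, 0))


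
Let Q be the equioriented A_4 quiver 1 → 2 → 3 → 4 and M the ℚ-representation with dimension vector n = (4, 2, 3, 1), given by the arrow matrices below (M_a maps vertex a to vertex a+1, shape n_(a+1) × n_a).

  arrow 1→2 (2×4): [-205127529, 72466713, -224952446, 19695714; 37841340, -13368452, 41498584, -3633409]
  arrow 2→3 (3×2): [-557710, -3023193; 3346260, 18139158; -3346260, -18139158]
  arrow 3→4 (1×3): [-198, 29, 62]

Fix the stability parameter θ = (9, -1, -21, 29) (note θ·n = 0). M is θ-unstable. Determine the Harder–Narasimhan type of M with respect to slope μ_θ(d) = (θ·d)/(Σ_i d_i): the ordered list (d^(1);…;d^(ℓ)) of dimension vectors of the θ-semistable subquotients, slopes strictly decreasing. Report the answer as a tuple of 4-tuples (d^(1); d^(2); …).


Interval decomposition of M: I[1,1]^2, I[1,2], I[1,3], I[3,3], I[3,4].
HN type (ℓ=5): μ^(1)=29; μ^(2)=9; μ^(3)=4; μ^(4)=-13/3; μ^(5)=-21

((0, 0, 0, 1); (2, 0, 0, 0); (1, 1, 0, 0); (1, 1, 1, 0); (0, 0, 2, 0))


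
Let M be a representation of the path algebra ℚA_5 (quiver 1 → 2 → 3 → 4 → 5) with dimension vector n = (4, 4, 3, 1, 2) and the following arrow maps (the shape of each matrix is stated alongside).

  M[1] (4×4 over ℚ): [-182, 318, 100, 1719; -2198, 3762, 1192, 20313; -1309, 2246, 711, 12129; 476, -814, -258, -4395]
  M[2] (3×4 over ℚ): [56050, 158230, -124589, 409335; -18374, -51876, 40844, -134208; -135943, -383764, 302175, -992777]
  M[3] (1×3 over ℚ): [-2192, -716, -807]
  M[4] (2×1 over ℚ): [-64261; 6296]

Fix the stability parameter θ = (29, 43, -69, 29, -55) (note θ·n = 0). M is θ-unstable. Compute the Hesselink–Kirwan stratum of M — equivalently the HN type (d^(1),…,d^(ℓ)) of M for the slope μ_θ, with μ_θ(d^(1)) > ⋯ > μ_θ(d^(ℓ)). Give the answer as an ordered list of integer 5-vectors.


Interval decomposition of M: I[1,1]^2, I[1,3], I[1,5], I[2,2], I[2,3], I[5,5].
HN type (ℓ=6): μ^(1)=43; μ^(2)=29; μ^(3)=1; μ^(4)=-23/5; μ^(5)=-13; μ^(6)=-55

((0, 1, 0, 0, 0); (2, 0, 0, 0, 0); (1, 1, 1, 0, 0); (1, 1, 1, 1, 1); (0, 1, 1, 0, 0); (0, 0, 0, 0, 1))


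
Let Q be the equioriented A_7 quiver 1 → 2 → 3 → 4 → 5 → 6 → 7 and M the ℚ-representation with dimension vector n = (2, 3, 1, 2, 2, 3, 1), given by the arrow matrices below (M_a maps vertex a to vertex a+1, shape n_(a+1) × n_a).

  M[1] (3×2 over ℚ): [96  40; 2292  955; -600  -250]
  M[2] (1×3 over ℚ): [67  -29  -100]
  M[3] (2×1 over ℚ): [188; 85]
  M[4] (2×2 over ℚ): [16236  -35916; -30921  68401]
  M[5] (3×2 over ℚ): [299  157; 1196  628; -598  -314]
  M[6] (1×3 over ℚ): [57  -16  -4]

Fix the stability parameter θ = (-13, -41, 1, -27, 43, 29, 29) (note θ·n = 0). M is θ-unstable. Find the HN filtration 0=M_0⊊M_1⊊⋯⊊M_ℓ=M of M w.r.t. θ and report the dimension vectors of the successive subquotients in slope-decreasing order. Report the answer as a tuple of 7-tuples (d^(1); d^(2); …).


Via rank(M_{q-1}∘⋯∘M_p): M ≅ I[1,1], I[1,7], I[2,2]^2, I[4,4], I[5,5], I[6,6]^2.
μ_θ-semistable layers: μ^(1)=43; μ^(2)=101/3; μ^(3)=29; μ^(4)=-13; μ^(5)=-27; μ^(6)=-41

((0, 0, 0, 0, 1, 0, 0); (0, 0, 0, 0, 1, 1, 1); (0, 0, 0, 0, 0, 2, 0); (1, 0, 1, 1, 0, 0, 0); (1, 1, 0, 1, 0, 0, 0); (0, 2, 0, 0, 0, 0, 0))


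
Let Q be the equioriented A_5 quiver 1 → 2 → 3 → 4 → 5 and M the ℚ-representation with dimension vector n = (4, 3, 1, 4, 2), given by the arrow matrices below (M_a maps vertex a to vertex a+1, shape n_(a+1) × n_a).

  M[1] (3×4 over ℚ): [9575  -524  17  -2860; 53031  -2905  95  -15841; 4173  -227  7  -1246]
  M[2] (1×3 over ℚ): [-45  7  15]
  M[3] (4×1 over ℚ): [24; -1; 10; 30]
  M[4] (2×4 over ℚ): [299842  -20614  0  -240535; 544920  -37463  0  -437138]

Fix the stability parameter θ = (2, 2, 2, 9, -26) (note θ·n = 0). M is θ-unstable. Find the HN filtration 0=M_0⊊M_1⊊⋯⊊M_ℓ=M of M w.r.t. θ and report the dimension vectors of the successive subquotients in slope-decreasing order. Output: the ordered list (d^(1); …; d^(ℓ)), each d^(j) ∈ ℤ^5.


Via rank(M_{q-1}∘⋯∘M_p): M ≅ I[1,1], I[1,2]^2, I[1,5], I[4,4]^2, I[4,5].
μ_θ-semistable layers: μ^(1)=9; μ^(2)=2; μ^(3)=-11/5; μ^(4)=-17/2

((0, 0, 0, 2, 0); (3, 2, 0, 0, 0); (1, 1, 1, 1, 1); (0, 0, 0, 1, 1))


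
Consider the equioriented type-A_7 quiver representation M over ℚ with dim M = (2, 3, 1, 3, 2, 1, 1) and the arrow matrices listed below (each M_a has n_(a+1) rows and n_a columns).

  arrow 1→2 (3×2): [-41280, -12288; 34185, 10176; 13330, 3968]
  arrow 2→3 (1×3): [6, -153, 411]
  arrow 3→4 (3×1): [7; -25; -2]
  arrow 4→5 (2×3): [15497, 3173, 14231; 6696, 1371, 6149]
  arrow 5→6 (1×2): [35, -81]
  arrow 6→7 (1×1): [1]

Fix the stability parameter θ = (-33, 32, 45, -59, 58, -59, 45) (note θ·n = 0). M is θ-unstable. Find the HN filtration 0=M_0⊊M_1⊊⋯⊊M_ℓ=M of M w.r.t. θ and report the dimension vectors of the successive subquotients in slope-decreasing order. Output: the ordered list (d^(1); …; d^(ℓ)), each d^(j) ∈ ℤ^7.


Barcode: M ≅ I[1,1], I[1,7], I[2,2]^2, I[4,4], I[4,5]. HN layers by μ_θ (6 steps, strictly decreasing):
  μ^(1)=58; μ^(2)=45; μ^(3)=32; μ^(4)=17/5; μ^(5)=-33; μ^(6)=-59

((0, 0, 0, 0, 1, 0, 0); (0, 0, 0, 0, 0, 0, 1); (0, 2, 0, 0, 0, 0, 0); (0, 1, 1, 1, 1, 1, 0); (2, 0, 0, 0, 0, 0, 0); (0, 0, 0, 2, 0, 0, 0))


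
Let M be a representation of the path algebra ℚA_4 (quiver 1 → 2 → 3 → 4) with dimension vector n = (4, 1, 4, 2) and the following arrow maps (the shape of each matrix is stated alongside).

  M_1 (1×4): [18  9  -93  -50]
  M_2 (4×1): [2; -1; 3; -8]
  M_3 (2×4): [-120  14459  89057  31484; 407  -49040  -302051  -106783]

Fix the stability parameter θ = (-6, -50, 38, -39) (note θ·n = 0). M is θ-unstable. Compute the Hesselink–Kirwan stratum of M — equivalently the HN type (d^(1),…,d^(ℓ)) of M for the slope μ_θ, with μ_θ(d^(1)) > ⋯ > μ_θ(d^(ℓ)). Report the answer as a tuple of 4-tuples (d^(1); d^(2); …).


Barcode: M ≅ I[1,1]^3, I[1,4], I[3,3]^2, I[3,4]. HN layers by μ_θ (4 steps, strictly decreasing):
  μ^(1)=38; μ^(2)=-1/2; μ^(3)=-6; μ^(4)=-28

((0, 0, 2, 0); (0, 0, 2, 2); (3, 0, 0, 0); (1, 1, 0, 0))


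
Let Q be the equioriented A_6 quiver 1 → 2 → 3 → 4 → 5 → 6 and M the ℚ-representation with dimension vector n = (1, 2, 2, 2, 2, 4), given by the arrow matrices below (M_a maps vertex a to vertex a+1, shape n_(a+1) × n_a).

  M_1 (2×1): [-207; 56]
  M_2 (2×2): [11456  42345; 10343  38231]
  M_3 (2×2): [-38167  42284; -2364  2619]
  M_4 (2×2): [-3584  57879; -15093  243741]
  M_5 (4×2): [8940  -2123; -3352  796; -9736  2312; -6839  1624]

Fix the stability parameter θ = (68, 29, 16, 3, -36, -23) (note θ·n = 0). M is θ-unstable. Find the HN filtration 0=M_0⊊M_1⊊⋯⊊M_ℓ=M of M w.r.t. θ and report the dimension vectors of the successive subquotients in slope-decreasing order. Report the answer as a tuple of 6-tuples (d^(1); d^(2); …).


Via rank(M_{q-1}∘⋯∘M_p): M ≅ I[1,6], I[2,6], I[6,6]^2.
μ_θ-semistable layers: μ^(1)=19/2; μ^(2)=-11/5; μ^(3)=-23

((1, 1, 1, 1, 1, 1); (0, 1, 1, 1, 1, 1); (0, 0, 0, 0, 0, 2))


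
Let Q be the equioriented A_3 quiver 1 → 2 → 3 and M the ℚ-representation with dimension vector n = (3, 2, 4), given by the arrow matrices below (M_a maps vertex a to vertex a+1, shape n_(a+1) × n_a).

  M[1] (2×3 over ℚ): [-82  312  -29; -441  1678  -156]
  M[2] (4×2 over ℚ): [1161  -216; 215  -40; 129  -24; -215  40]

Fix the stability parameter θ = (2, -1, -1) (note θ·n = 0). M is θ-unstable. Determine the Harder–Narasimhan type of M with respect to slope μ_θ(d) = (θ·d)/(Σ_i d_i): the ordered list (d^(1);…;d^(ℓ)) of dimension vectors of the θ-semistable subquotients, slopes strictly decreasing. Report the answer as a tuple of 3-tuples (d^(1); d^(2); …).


Via rank(M_{q-1}∘⋯∘M_p): M ≅ I[1,1], I[1,2], I[1,3], I[3,3]^3.
μ_θ-semistable layers: μ^(1)=2; μ^(2)=1/2; μ^(3)=0; μ^(4)=-1

((1, 0, 0); (1, 1, 0); (1, 1, 1); (0, 0, 3))


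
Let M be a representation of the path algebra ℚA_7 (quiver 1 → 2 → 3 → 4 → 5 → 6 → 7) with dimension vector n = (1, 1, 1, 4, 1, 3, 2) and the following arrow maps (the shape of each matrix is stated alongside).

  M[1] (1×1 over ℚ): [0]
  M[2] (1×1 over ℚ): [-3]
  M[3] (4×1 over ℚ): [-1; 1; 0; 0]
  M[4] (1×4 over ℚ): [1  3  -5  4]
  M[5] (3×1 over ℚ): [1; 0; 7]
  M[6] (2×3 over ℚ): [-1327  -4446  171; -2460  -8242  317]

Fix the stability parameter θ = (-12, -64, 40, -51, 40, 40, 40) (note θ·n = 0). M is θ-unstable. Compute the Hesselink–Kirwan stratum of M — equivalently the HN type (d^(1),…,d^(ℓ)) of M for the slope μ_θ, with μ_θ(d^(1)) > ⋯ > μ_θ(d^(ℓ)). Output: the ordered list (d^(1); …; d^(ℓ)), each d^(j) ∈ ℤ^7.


Interval decomposition of M: I[1,1], I[2,7], I[4,4]^3, I[6,6], I[6,7].
HN type (ℓ=5): μ^(1)=40; μ^(2)=-11/2; μ^(3)=-12; μ^(4)=-51; μ^(5)=-64

((0, 0, 0, 0, 1, 3, 2); (0, 0, 1, 1, 0, 0, 0); (1, 0, 0, 0, 0, 0, 0); (0, 0, 0, 3, 0, 0, 0); (0, 1, 0, 0, 0, 0, 0))


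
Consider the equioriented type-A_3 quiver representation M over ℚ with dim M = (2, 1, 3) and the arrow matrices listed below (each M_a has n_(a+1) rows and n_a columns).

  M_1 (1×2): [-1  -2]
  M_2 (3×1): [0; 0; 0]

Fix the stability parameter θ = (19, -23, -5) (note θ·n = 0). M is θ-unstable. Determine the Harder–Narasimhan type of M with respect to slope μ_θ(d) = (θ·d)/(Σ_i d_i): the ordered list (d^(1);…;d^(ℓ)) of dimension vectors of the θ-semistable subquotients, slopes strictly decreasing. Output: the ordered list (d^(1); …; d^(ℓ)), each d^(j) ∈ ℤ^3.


Via rank(M_{q-1}∘⋯∘M_p): M ≅ I[1,1], I[1,2], I[3,3]^3.
μ_θ-semistable layers: μ^(1)=19; μ^(2)=-2; μ^(3)=-5

((1, 0, 0); (1, 1, 0); (0, 0, 3))


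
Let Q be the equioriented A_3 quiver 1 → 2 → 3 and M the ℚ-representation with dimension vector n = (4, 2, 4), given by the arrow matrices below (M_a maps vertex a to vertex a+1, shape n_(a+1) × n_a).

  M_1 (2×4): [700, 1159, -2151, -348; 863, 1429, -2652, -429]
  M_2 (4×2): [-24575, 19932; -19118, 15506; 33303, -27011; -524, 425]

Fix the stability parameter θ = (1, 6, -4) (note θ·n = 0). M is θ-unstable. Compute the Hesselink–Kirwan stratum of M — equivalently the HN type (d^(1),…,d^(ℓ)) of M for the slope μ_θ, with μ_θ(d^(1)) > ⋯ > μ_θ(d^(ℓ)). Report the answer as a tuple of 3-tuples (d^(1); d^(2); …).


Via rank(M_{q-1}∘⋯∘M_p): M ≅ I[1,1]^2, I[1,3]^2, I[3,3]^2.
μ_θ-semistable layers: μ^(1)=1; μ^(2)=-4

((4, 2, 2); (0, 0, 2))


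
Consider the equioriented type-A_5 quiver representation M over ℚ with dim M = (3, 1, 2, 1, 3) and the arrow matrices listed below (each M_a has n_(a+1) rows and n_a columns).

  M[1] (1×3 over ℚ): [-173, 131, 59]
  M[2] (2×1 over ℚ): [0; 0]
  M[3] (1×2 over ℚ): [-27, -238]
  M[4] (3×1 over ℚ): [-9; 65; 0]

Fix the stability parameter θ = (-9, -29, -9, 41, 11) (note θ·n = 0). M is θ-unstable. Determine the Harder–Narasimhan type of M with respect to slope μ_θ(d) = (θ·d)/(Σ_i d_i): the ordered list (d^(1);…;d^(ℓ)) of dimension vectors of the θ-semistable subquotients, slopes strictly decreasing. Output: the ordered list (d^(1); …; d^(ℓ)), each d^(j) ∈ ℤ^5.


Interval decomposition of M: I[1,1]^2, I[1,2], I[3,3], I[3,5], I[5,5]^2.
HN type (ℓ=4): μ^(1)=26; μ^(2)=11; μ^(3)=-9; μ^(4)=-19

((0, 0, 0, 1, 1); (0, 0, 0, 0, 2); (2, 0, 2, 0, 0); (1, 1, 0, 0, 0))


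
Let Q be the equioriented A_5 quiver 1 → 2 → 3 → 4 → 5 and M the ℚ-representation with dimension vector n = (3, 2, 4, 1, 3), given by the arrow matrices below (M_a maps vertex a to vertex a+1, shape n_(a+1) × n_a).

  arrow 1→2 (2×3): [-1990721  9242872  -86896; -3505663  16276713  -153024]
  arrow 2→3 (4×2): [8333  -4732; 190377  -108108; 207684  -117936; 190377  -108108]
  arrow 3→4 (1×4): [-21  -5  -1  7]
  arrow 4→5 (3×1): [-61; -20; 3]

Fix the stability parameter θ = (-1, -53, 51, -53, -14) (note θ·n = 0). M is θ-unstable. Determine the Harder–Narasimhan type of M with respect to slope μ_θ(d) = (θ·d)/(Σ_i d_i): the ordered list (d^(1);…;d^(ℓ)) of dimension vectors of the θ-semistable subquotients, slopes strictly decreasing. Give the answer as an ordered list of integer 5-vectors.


Barcode: M ≅ I[1,1], I[1,2], I[1,5], I[3,3]^3, I[5,5]^2. HN layers by μ_θ (5 steps, strictly decreasing):
  μ^(1)=51; μ^(2)=-1; μ^(3)=-16/3; μ^(4)=-14; μ^(5)=-27

((0, 0, 3, 0, 0); (1, 0, 0, 0, 0); (0, 0, 1, 1, 1); (0, 0, 0, 0, 2); (2, 2, 0, 0, 0))


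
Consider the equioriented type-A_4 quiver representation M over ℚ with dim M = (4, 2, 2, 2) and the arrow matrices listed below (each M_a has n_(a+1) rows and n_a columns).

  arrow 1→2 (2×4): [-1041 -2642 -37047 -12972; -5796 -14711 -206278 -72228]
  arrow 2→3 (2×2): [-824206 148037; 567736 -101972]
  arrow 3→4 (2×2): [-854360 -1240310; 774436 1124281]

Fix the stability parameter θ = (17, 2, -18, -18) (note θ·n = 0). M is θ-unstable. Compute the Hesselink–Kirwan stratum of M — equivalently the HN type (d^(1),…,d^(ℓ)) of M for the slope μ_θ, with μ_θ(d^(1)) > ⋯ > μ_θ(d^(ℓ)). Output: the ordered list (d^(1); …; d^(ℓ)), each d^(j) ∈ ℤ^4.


Interval decomposition of M: I[1,1]^2, I[1,2], I[1,3], I[3,4], I[4,4].
HN type (ℓ=4): μ^(1)=17; μ^(2)=19/2; μ^(3)=1/3; μ^(4)=-18

((2, 0, 0, 0); (1, 1, 0, 0); (1, 1, 1, 0); (0, 0, 1, 2))


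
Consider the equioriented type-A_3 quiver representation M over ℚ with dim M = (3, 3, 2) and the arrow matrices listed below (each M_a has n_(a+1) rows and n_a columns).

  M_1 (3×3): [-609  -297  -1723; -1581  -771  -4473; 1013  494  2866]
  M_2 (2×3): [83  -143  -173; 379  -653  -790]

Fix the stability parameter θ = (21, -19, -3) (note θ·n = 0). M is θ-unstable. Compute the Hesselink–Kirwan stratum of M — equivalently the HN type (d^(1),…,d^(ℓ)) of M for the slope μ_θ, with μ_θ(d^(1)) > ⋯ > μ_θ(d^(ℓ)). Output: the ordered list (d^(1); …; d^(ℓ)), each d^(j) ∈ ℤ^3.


Via rank(M_{q-1}∘⋯∘M_p): M ≅ I[1,1], I[1,2], I[1,3], I[2,3].
μ_θ-semistable layers: μ^(1)=21; μ^(2)=1; μ^(3)=-1/3; μ^(4)=-3; μ^(5)=-19

((1, 0, 0); (1, 1, 0); (1, 1, 1); (0, 0, 1); (0, 1, 0))


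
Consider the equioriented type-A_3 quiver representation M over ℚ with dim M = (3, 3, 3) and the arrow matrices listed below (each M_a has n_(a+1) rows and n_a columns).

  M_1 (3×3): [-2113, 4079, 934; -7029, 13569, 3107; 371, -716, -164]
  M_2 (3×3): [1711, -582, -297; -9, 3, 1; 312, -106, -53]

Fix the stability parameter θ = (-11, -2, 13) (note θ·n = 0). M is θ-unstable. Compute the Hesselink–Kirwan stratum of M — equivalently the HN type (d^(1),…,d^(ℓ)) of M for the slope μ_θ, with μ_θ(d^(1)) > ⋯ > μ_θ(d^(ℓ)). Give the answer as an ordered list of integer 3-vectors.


Via rank(M_{q-1}∘⋯∘M_p): M ≅ I[1,3]^3.
μ_θ-semistable layers: μ^(1)=13; μ^(2)=-2; μ^(3)=-11

((0, 0, 3); (0, 3, 0); (3, 0, 0))


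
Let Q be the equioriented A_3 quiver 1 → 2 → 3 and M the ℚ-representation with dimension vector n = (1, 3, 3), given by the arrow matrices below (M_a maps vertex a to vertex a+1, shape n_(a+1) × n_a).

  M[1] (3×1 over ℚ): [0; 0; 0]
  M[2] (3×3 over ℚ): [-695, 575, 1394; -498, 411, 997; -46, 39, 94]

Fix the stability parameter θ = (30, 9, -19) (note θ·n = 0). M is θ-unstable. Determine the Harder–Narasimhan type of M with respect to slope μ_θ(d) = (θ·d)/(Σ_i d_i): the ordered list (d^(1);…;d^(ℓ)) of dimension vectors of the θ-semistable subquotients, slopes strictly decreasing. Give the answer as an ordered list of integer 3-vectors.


Via rank(M_{q-1}∘⋯∘M_p): M ≅ I[1,1], I[2,3]^3.
μ_θ-semistable layers: μ^(1)=30; μ^(2)=-5

((1, 0, 0); (0, 3, 3))


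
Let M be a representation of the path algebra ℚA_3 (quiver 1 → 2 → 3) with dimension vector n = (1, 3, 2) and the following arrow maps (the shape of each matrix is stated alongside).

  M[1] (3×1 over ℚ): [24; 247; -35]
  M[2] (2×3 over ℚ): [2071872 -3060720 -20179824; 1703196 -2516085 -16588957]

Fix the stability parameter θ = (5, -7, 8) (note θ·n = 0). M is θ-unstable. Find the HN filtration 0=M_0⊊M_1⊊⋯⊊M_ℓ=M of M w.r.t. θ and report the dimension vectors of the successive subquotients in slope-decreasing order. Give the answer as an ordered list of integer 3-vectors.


Barcode: M ≅ I[1,3], I[2,2]^2, I[3,3]. HN layers by μ_θ (3 steps, strictly decreasing):
  μ^(1)=8; μ^(2)=-1; μ^(3)=-7

((0, 0, 2); (1, 1, 0); (0, 2, 0))


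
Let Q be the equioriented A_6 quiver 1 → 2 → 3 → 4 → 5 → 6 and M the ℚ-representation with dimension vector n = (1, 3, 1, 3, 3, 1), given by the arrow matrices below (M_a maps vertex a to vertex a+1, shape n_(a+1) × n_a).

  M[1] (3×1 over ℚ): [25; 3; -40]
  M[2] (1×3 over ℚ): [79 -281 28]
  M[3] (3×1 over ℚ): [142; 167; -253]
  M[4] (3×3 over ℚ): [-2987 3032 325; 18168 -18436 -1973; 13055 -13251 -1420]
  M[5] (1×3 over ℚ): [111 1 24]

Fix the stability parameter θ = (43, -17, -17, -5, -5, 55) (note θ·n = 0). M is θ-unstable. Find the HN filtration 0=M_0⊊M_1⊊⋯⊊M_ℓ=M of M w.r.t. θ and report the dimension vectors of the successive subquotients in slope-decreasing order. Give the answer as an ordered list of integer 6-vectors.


Barcode: M ≅ I[1,5], I[2,2]^2, I[4,5], I[4,6]. HN layers by μ_θ (4 steps, strictly decreasing):
  μ^(1)=55; μ^(2)=-1/5; μ^(3)=-5; μ^(4)=-17

((0, 0, 0, 0, 0, 1); (1, 1, 1, 1, 1, 0); (0, 0, 0, 2, 2, 0); (0, 2, 0, 0, 0, 0))


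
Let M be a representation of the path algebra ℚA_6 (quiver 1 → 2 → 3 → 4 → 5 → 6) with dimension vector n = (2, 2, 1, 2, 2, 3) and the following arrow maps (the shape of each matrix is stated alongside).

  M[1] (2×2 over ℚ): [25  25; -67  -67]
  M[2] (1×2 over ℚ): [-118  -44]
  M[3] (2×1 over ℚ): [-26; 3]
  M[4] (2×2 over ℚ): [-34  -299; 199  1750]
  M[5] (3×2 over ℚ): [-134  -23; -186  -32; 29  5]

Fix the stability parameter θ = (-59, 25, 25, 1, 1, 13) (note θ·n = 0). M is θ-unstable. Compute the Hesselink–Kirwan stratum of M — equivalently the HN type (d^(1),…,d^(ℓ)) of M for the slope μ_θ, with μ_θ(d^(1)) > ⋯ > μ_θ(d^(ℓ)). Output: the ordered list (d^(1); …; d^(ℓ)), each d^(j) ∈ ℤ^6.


Interval decomposition of M: I[1,1], I[1,6], I[2,2], I[4,6], I[6,6].
HN type (ℓ=4): μ^(1)=25; μ^(2)=13; μ^(3)=1; μ^(4)=-59

((0, 1, 0, 0, 0, 0); (0, 1, 1, 1, 1, 3); (0, 0, 0, 1, 1, 0); (2, 0, 0, 0, 0, 0))


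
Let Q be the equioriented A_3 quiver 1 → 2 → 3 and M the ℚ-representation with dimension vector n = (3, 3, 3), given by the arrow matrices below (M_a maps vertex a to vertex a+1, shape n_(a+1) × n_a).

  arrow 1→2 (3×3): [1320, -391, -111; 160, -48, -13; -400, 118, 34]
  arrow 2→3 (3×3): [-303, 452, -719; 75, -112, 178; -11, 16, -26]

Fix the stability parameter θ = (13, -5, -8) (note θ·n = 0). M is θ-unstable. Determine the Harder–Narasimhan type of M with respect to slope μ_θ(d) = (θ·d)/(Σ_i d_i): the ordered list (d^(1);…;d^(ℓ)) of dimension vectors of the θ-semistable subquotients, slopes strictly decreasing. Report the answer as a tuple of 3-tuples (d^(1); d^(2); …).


Barcode: M ≅ I[1,1], I[1,2], I[1,3], I[2,3], I[3,3]. HN layers by μ_θ (5 steps, strictly decreasing):
  μ^(1)=13; μ^(2)=4; μ^(3)=0; μ^(4)=-13/2; μ^(5)=-8

((1, 0, 0); (1, 1, 0); (1, 1, 1); (0, 1, 1); (0, 0, 1))


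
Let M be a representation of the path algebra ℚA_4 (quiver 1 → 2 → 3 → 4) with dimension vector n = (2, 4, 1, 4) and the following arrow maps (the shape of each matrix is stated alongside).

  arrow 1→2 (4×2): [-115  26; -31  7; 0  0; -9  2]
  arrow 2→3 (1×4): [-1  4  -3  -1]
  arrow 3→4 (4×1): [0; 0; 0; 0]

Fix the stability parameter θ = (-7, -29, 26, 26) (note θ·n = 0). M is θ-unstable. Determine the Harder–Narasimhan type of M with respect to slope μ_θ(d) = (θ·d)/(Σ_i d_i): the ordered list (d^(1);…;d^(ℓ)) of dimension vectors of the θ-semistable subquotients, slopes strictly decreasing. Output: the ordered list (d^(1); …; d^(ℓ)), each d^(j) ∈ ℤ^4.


Via rank(M_{q-1}∘⋯∘M_p): M ≅ I[1,2]^2, I[2,2], I[2,3], I[4,4]^4.
μ_θ-semistable layers: μ^(1)=26; μ^(2)=-18; μ^(3)=-29

((0, 0, 1, 4); (2, 2, 0, 0); (0, 2, 0, 0))


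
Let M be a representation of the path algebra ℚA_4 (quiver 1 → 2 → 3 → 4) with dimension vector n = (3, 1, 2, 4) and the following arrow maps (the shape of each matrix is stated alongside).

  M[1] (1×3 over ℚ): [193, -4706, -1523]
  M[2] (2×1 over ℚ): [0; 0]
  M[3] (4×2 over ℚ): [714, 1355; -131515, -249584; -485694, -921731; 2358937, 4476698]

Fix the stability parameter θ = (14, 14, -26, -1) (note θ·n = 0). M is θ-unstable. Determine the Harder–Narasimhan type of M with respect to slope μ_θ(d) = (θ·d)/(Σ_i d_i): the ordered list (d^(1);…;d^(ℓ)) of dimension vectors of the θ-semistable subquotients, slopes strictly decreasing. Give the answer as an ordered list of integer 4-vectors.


Interval decomposition of M: I[1,1]^2, I[1,2], I[3,4]^2, I[4,4]^2.
HN type (ℓ=3): μ^(1)=14; μ^(2)=-1; μ^(3)=-26

((3, 1, 0, 0); (0, 0, 0, 4); (0, 0, 2, 0))


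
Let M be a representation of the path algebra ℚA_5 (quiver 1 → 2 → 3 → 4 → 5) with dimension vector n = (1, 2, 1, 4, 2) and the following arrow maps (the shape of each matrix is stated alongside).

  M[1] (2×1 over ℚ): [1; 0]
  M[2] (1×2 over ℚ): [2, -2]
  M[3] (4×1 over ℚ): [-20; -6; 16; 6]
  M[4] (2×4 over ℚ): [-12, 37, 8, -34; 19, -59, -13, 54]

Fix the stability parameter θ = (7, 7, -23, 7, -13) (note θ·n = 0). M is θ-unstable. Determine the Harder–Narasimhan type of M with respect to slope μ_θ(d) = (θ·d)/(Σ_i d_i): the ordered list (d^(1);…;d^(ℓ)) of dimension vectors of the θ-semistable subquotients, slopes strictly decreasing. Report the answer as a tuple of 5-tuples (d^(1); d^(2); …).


Interval decomposition of M: I[1,5], I[2,2], I[4,4]^2, I[4,5].
HN type (ℓ=2): μ^(1)=7; μ^(2)=-3

((0, 1, 0, 2, 0); (1, 1, 1, 2, 2))


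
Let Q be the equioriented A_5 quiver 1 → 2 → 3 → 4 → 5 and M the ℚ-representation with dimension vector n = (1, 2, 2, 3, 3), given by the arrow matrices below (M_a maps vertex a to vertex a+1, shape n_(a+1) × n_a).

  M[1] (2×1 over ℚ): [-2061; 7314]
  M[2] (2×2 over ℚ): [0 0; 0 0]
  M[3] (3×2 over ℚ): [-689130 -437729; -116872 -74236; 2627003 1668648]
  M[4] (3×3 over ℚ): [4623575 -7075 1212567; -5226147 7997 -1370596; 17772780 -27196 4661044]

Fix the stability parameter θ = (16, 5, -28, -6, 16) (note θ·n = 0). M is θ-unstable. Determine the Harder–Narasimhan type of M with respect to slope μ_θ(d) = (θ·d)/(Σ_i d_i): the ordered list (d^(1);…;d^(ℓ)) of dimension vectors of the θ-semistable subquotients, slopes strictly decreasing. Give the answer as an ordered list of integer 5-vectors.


Via rank(M_{q-1}∘⋯∘M_p): M ≅ I[1,2], I[2,2], I[3,5]^2, I[4,5].
μ_θ-semistable layers: μ^(1)=16; μ^(2)=21/2; μ^(3)=5; μ^(4)=-6; μ^(5)=-28

((0, 0, 0, 0, 3); (1, 1, 0, 0, 0); (0, 1, 0, 0, 0); (0, 0, 0, 3, 0); (0, 0, 2, 0, 0))


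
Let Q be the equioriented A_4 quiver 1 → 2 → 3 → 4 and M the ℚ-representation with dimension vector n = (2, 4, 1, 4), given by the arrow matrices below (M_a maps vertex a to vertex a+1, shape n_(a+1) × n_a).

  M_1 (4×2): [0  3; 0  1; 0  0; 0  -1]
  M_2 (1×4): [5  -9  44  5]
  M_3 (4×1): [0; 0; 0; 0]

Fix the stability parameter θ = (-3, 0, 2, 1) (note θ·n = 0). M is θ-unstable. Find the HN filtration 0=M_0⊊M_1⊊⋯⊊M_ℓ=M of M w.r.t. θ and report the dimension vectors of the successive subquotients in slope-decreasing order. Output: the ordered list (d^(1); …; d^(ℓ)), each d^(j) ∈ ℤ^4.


Barcode: M ≅ I[1,1], I[1,3], I[2,2]^3, I[4,4]^4. HN layers by μ_θ (4 steps, strictly decreasing):
  μ^(1)=2; μ^(2)=1; μ^(3)=0; μ^(4)=-3

((0, 0, 1, 0); (0, 0, 0, 4); (0, 4, 0, 0); (2, 0, 0, 0))


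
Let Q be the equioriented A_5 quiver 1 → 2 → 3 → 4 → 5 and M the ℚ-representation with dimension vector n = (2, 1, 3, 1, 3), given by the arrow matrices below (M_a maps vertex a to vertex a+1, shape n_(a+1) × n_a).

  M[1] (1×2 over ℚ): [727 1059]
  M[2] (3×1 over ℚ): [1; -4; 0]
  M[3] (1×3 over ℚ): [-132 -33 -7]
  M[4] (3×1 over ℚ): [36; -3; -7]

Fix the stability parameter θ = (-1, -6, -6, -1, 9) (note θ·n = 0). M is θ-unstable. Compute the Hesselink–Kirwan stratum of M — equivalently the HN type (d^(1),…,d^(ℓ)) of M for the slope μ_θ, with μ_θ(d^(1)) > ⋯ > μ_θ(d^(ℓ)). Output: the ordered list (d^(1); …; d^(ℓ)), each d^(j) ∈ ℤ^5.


Interval decomposition of M: I[1,1], I[1,3], I[3,3], I[3,5], I[5,5]^2.
HN type (ℓ=4): μ^(1)=9; μ^(2)=-1; μ^(3)=-13/3; μ^(4)=-6

((0, 0, 0, 0, 3); (1, 0, 0, 1, 0); (1, 1, 1, 0, 0); (0, 0, 2, 0, 0))
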